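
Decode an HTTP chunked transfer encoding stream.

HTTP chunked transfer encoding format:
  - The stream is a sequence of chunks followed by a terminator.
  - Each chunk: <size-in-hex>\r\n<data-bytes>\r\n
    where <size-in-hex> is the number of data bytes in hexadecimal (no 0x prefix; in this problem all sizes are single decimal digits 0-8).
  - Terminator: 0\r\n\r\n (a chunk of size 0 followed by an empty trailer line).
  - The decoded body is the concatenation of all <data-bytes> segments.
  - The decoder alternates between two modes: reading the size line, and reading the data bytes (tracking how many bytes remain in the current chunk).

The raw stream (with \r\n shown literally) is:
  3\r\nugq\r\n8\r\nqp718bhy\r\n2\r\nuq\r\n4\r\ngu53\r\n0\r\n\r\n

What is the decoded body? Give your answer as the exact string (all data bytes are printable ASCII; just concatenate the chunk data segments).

Chunk 1: stream[0..1]='3' size=0x3=3, data at stream[3..6]='ugq' -> body[0..3], body so far='ugq'
Chunk 2: stream[8..9]='8' size=0x8=8, data at stream[11..19]='qp718bhy' -> body[3..11], body so far='ugqqp718bhy'
Chunk 3: stream[21..22]='2' size=0x2=2, data at stream[24..26]='uq' -> body[11..13], body so far='ugqqp718bhyuq'
Chunk 4: stream[28..29]='4' size=0x4=4, data at stream[31..35]='gu53' -> body[13..17], body so far='ugqqp718bhyuqgu53'
Chunk 5: stream[37..38]='0' size=0 (terminator). Final body='ugqqp718bhyuqgu53' (17 bytes)

Answer: ugqqp718bhyuqgu53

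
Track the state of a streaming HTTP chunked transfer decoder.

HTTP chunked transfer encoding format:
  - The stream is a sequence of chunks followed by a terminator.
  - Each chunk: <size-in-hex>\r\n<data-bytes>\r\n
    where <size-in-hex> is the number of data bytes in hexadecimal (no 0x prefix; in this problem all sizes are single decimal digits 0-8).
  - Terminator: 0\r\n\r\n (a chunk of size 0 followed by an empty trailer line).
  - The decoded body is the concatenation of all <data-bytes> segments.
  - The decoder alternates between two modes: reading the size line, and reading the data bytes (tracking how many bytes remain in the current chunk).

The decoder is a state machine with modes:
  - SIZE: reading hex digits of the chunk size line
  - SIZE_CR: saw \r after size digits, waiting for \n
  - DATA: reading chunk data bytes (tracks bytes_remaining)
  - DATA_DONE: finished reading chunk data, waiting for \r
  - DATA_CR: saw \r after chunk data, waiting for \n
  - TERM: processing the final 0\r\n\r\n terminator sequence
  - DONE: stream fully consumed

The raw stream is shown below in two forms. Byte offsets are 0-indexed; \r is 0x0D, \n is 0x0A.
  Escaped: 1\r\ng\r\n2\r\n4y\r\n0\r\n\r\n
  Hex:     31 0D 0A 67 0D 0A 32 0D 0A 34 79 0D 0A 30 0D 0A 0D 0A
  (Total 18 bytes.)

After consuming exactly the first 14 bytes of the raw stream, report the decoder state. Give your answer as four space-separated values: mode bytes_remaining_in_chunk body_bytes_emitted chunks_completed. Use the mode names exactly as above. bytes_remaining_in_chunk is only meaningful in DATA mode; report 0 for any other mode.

Byte 0 = '1': mode=SIZE remaining=0 emitted=0 chunks_done=0
Byte 1 = 0x0D: mode=SIZE_CR remaining=0 emitted=0 chunks_done=0
Byte 2 = 0x0A: mode=DATA remaining=1 emitted=0 chunks_done=0
Byte 3 = 'g': mode=DATA_DONE remaining=0 emitted=1 chunks_done=0
Byte 4 = 0x0D: mode=DATA_CR remaining=0 emitted=1 chunks_done=0
Byte 5 = 0x0A: mode=SIZE remaining=0 emitted=1 chunks_done=1
Byte 6 = '2': mode=SIZE remaining=0 emitted=1 chunks_done=1
Byte 7 = 0x0D: mode=SIZE_CR remaining=0 emitted=1 chunks_done=1
Byte 8 = 0x0A: mode=DATA remaining=2 emitted=1 chunks_done=1
Byte 9 = '4': mode=DATA remaining=1 emitted=2 chunks_done=1
Byte 10 = 'y': mode=DATA_DONE remaining=0 emitted=3 chunks_done=1
Byte 11 = 0x0D: mode=DATA_CR remaining=0 emitted=3 chunks_done=1
Byte 12 = 0x0A: mode=SIZE remaining=0 emitted=3 chunks_done=2
Byte 13 = '0': mode=SIZE remaining=0 emitted=3 chunks_done=2

Answer: SIZE 0 3 2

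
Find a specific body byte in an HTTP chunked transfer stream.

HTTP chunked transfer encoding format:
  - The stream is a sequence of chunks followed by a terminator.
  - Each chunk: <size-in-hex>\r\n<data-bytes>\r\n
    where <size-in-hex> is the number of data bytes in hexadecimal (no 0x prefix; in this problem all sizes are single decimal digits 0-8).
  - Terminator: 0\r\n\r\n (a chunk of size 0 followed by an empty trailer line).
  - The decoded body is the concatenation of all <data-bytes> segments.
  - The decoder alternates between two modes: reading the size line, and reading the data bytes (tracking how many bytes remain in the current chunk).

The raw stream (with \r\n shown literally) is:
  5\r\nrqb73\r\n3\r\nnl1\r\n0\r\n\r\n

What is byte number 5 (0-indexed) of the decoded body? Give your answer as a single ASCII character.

Answer: n

Derivation:
Chunk 1: stream[0..1]='5' size=0x5=5, data at stream[3..8]='rqb73' -> body[0..5], body so far='rqb73'
Chunk 2: stream[10..11]='3' size=0x3=3, data at stream[13..16]='nl1' -> body[5..8], body so far='rqb73nl1'
Chunk 3: stream[18..19]='0' size=0 (terminator). Final body='rqb73nl1' (8 bytes)
Body byte 5 = 'n'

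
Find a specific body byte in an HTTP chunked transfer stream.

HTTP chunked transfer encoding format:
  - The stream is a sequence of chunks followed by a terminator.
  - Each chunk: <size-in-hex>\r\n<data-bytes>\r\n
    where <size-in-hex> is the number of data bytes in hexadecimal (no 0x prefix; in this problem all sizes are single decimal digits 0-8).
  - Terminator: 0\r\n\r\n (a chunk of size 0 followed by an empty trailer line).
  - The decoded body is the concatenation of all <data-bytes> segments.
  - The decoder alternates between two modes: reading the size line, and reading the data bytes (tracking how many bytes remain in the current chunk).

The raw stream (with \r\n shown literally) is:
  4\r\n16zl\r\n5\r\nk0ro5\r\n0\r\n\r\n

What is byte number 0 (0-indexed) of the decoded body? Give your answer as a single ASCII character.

Chunk 1: stream[0..1]='4' size=0x4=4, data at stream[3..7]='16zl' -> body[0..4], body so far='16zl'
Chunk 2: stream[9..10]='5' size=0x5=5, data at stream[12..17]='k0ro5' -> body[4..9], body so far='16zlk0ro5'
Chunk 3: stream[19..20]='0' size=0 (terminator). Final body='16zlk0ro5' (9 bytes)
Body byte 0 = '1'

Answer: 1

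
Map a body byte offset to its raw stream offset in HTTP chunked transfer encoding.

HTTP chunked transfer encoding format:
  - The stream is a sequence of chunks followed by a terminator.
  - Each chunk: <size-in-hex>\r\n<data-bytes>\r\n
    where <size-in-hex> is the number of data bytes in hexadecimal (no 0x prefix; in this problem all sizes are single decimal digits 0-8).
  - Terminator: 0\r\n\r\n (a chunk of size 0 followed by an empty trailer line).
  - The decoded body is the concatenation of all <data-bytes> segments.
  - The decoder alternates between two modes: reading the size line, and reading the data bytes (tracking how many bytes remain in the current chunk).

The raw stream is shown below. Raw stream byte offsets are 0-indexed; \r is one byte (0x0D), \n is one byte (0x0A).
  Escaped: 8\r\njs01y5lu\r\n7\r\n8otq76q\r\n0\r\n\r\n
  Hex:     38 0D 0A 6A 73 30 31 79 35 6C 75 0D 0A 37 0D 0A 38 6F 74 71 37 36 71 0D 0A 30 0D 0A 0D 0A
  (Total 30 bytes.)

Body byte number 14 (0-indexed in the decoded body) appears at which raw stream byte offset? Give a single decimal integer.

Chunk 1: stream[0..1]='8' size=0x8=8, data at stream[3..11]='js01y5lu' -> body[0..8], body so far='js01y5lu'
Chunk 2: stream[13..14]='7' size=0x7=7, data at stream[16..23]='8otq76q' -> body[8..15], body so far='js01y5lu8otq76q'
Chunk 3: stream[25..26]='0' size=0 (terminator). Final body='js01y5lu8otq76q' (15 bytes)
Body byte 14 at stream offset 22

Answer: 22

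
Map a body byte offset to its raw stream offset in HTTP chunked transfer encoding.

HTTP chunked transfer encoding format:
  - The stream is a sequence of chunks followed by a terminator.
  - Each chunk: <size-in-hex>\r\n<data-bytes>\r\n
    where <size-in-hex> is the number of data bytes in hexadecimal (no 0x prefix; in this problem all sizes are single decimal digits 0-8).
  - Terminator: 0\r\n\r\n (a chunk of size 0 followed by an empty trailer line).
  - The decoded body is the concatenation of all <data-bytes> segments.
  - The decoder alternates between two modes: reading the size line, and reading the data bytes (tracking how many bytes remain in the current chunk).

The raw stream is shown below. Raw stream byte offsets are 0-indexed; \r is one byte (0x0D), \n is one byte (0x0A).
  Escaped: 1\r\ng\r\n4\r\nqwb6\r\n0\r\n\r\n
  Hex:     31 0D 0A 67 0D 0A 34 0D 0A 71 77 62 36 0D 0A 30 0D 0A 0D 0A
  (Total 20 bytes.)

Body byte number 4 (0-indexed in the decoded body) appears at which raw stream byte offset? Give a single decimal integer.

Answer: 12

Derivation:
Chunk 1: stream[0..1]='1' size=0x1=1, data at stream[3..4]='g' -> body[0..1], body so far='g'
Chunk 2: stream[6..7]='4' size=0x4=4, data at stream[9..13]='qwb6' -> body[1..5], body so far='gqwb6'
Chunk 3: stream[15..16]='0' size=0 (terminator). Final body='gqwb6' (5 bytes)
Body byte 4 at stream offset 12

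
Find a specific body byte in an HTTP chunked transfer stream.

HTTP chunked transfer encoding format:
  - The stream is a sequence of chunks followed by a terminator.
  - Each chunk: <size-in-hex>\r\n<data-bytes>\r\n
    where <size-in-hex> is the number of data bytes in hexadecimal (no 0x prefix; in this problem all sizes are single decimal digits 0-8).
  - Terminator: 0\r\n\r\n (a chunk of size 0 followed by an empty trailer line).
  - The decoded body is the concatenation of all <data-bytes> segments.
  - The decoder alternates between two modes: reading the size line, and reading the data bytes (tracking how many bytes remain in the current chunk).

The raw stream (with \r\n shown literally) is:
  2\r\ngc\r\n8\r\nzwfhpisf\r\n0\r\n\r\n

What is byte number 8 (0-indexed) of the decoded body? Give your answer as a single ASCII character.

Answer: s

Derivation:
Chunk 1: stream[0..1]='2' size=0x2=2, data at stream[3..5]='gc' -> body[0..2], body so far='gc'
Chunk 2: stream[7..8]='8' size=0x8=8, data at stream[10..18]='zwfhpisf' -> body[2..10], body so far='gczwfhpisf'
Chunk 3: stream[20..21]='0' size=0 (terminator). Final body='gczwfhpisf' (10 bytes)
Body byte 8 = 's'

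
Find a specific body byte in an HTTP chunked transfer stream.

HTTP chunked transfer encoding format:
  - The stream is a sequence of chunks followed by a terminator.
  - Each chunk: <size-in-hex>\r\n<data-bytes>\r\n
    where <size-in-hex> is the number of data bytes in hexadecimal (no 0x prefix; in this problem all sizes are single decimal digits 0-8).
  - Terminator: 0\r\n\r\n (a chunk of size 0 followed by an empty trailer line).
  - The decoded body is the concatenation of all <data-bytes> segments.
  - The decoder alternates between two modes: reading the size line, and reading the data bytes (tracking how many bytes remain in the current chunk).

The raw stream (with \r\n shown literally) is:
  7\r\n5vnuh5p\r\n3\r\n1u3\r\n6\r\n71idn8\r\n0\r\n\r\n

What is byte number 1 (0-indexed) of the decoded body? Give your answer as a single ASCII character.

Answer: v

Derivation:
Chunk 1: stream[0..1]='7' size=0x7=7, data at stream[3..10]='5vnuh5p' -> body[0..7], body so far='5vnuh5p'
Chunk 2: stream[12..13]='3' size=0x3=3, data at stream[15..18]='1u3' -> body[7..10], body so far='5vnuh5p1u3'
Chunk 3: stream[20..21]='6' size=0x6=6, data at stream[23..29]='71idn8' -> body[10..16], body so far='5vnuh5p1u371idn8'
Chunk 4: stream[31..32]='0' size=0 (terminator). Final body='5vnuh5p1u371idn8' (16 bytes)
Body byte 1 = 'v'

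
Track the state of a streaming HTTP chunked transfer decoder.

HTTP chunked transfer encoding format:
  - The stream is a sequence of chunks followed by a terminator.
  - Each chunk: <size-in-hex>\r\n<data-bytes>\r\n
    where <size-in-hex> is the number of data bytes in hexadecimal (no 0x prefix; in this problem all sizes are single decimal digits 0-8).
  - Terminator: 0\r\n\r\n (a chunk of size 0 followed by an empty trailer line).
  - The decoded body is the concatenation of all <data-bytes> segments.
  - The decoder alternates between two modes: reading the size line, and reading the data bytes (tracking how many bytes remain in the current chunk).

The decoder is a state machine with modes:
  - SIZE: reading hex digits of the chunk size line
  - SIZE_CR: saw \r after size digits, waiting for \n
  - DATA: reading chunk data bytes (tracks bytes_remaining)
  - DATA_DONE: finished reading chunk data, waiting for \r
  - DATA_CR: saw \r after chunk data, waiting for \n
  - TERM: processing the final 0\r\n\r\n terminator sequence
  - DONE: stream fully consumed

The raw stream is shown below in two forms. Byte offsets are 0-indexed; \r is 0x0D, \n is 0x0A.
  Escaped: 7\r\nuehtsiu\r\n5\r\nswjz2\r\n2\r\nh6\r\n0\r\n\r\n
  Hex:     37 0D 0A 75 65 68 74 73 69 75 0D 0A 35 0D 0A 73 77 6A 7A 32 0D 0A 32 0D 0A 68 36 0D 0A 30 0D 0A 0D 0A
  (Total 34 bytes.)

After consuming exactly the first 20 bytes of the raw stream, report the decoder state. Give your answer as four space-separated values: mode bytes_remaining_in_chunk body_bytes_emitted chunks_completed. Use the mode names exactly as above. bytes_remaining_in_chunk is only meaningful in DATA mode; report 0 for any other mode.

Answer: DATA_DONE 0 12 1

Derivation:
Byte 0 = '7': mode=SIZE remaining=0 emitted=0 chunks_done=0
Byte 1 = 0x0D: mode=SIZE_CR remaining=0 emitted=0 chunks_done=0
Byte 2 = 0x0A: mode=DATA remaining=7 emitted=0 chunks_done=0
Byte 3 = 'u': mode=DATA remaining=6 emitted=1 chunks_done=0
Byte 4 = 'e': mode=DATA remaining=5 emitted=2 chunks_done=0
Byte 5 = 'h': mode=DATA remaining=4 emitted=3 chunks_done=0
Byte 6 = 't': mode=DATA remaining=3 emitted=4 chunks_done=0
Byte 7 = 's': mode=DATA remaining=2 emitted=5 chunks_done=0
Byte 8 = 'i': mode=DATA remaining=1 emitted=6 chunks_done=0
Byte 9 = 'u': mode=DATA_DONE remaining=0 emitted=7 chunks_done=0
Byte 10 = 0x0D: mode=DATA_CR remaining=0 emitted=7 chunks_done=0
Byte 11 = 0x0A: mode=SIZE remaining=0 emitted=7 chunks_done=1
Byte 12 = '5': mode=SIZE remaining=0 emitted=7 chunks_done=1
Byte 13 = 0x0D: mode=SIZE_CR remaining=0 emitted=7 chunks_done=1
Byte 14 = 0x0A: mode=DATA remaining=5 emitted=7 chunks_done=1
Byte 15 = 's': mode=DATA remaining=4 emitted=8 chunks_done=1
Byte 16 = 'w': mode=DATA remaining=3 emitted=9 chunks_done=1
Byte 17 = 'j': mode=DATA remaining=2 emitted=10 chunks_done=1
Byte 18 = 'z': mode=DATA remaining=1 emitted=11 chunks_done=1
Byte 19 = '2': mode=DATA_DONE remaining=0 emitted=12 chunks_done=1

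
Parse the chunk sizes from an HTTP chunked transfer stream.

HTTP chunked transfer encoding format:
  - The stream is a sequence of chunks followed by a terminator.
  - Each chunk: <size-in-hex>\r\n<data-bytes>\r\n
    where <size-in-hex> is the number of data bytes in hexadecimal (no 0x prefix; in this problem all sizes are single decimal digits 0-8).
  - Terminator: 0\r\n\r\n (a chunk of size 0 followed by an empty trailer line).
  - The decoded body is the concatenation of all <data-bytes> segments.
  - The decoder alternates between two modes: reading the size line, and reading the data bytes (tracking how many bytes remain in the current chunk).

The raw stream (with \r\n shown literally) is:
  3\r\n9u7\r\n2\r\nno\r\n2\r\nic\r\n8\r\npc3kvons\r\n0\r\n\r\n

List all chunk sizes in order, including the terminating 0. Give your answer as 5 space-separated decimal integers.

Chunk 1: stream[0..1]='3' size=0x3=3, data at stream[3..6]='9u7' -> body[0..3], body so far='9u7'
Chunk 2: stream[8..9]='2' size=0x2=2, data at stream[11..13]='no' -> body[3..5], body so far='9u7no'
Chunk 3: stream[15..16]='2' size=0x2=2, data at stream[18..20]='ic' -> body[5..7], body so far='9u7noic'
Chunk 4: stream[22..23]='8' size=0x8=8, data at stream[25..33]='pc3kvons' -> body[7..15], body so far='9u7noicpc3kvons'
Chunk 5: stream[35..36]='0' size=0 (terminator). Final body='9u7noicpc3kvons' (15 bytes)

Answer: 3 2 2 8 0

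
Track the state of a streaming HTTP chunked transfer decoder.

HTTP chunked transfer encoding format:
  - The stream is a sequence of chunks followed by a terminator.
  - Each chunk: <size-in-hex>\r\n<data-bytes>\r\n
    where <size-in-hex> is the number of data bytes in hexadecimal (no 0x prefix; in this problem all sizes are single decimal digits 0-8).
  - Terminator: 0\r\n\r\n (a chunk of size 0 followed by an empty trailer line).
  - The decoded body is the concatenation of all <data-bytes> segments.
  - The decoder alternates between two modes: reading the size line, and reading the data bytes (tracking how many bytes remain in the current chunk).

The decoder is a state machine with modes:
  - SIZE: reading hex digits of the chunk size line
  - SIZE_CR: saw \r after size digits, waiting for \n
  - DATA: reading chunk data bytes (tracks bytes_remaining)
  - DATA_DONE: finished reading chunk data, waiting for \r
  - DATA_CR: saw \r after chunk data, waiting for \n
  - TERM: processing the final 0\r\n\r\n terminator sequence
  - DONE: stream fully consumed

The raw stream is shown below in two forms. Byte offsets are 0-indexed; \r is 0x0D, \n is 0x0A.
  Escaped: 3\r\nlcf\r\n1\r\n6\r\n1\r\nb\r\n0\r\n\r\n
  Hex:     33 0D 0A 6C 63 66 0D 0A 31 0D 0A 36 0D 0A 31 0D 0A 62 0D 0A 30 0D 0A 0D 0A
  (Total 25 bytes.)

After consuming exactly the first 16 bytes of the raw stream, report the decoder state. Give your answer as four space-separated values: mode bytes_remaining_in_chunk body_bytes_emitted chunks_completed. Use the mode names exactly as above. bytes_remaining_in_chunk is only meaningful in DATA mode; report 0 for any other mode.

Byte 0 = '3': mode=SIZE remaining=0 emitted=0 chunks_done=0
Byte 1 = 0x0D: mode=SIZE_CR remaining=0 emitted=0 chunks_done=0
Byte 2 = 0x0A: mode=DATA remaining=3 emitted=0 chunks_done=0
Byte 3 = 'l': mode=DATA remaining=2 emitted=1 chunks_done=0
Byte 4 = 'c': mode=DATA remaining=1 emitted=2 chunks_done=0
Byte 5 = 'f': mode=DATA_DONE remaining=0 emitted=3 chunks_done=0
Byte 6 = 0x0D: mode=DATA_CR remaining=0 emitted=3 chunks_done=0
Byte 7 = 0x0A: mode=SIZE remaining=0 emitted=3 chunks_done=1
Byte 8 = '1': mode=SIZE remaining=0 emitted=3 chunks_done=1
Byte 9 = 0x0D: mode=SIZE_CR remaining=0 emitted=3 chunks_done=1
Byte 10 = 0x0A: mode=DATA remaining=1 emitted=3 chunks_done=1
Byte 11 = '6': mode=DATA_DONE remaining=0 emitted=4 chunks_done=1
Byte 12 = 0x0D: mode=DATA_CR remaining=0 emitted=4 chunks_done=1
Byte 13 = 0x0A: mode=SIZE remaining=0 emitted=4 chunks_done=2
Byte 14 = '1': mode=SIZE remaining=0 emitted=4 chunks_done=2
Byte 15 = 0x0D: mode=SIZE_CR remaining=0 emitted=4 chunks_done=2

Answer: SIZE_CR 0 4 2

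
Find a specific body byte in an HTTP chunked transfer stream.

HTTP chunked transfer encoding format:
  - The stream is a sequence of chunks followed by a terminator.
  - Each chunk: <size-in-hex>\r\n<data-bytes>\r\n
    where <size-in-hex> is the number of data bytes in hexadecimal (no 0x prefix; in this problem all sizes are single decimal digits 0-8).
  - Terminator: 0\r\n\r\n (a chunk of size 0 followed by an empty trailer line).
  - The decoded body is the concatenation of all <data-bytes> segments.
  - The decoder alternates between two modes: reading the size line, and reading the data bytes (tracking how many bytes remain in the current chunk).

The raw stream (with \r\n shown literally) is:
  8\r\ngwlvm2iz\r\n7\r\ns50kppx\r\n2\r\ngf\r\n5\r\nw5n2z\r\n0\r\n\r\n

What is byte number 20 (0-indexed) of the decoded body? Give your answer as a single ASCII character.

Chunk 1: stream[0..1]='8' size=0x8=8, data at stream[3..11]='gwlvm2iz' -> body[0..8], body so far='gwlvm2iz'
Chunk 2: stream[13..14]='7' size=0x7=7, data at stream[16..23]='s50kppx' -> body[8..15], body so far='gwlvm2izs50kppx'
Chunk 3: stream[25..26]='2' size=0x2=2, data at stream[28..30]='gf' -> body[15..17], body so far='gwlvm2izs50kppxgf'
Chunk 4: stream[32..33]='5' size=0x5=5, data at stream[35..40]='w5n2z' -> body[17..22], body so far='gwlvm2izs50kppxgfw5n2z'
Chunk 5: stream[42..43]='0' size=0 (terminator). Final body='gwlvm2izs50kppxgfw5n2z' (22 bytes)
Body byte 20 = '2'

Answer: 2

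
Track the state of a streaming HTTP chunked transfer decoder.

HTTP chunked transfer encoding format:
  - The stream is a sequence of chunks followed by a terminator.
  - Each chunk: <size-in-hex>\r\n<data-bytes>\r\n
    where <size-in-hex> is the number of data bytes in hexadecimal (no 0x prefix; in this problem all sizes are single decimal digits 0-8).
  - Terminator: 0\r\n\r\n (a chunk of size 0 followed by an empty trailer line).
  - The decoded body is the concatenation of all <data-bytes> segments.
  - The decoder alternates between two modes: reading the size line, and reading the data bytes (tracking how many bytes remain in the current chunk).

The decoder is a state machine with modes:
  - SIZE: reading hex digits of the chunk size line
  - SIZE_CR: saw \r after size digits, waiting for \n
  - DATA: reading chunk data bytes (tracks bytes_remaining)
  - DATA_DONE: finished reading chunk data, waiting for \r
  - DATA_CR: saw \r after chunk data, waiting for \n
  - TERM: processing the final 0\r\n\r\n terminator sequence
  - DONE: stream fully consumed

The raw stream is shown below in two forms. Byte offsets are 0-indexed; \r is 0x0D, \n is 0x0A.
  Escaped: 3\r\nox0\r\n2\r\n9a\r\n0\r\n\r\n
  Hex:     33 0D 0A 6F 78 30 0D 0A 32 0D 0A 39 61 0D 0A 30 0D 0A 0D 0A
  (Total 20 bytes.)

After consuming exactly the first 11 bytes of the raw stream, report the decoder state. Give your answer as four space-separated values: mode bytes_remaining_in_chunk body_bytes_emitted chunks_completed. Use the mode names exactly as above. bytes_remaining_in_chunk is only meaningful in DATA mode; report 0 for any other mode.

Byte 0 = '3': mode=SIZE remaining=0 emitted=0 chunks_done=0
Byte 1 = 0x0D: mode=SIZE_CR remaining=0 emitted=0 chunks_done=0
Byte 2 = 0x0A: mode=DATA remaining=3 emitted=0 chunks_done=0
Byte 3 = 'o': mode=DATA remaining=2 emitted=1 chunks_done=0
Byte 4 = 'x': mode=DATA remaining=1 emitted=2 chunks_done=0
Byte 5 = '0': mode=DATA_DONE remaining=0 emitted=3 chunks_done=0
Byte 6 = 0x0D: mode=DATA_CR remaining=0 emitted=3 chunks_done=0
Byte 7 = 0x0A: mode=SIZE remaining=0 emitted=3 chunks_done=1
Byte 8 = '2': mode=SIZE remaining=0 emitted=3 chunks_done=1
Byte 9 = 0x0D: mode=SIZE_CR remaining=0 emitted=3 chunks_done=1
Byte 10 = 0x0A: mode=DATA remaining=2 emitted=3 chunks_done=1

Answer: DATA 2 3 1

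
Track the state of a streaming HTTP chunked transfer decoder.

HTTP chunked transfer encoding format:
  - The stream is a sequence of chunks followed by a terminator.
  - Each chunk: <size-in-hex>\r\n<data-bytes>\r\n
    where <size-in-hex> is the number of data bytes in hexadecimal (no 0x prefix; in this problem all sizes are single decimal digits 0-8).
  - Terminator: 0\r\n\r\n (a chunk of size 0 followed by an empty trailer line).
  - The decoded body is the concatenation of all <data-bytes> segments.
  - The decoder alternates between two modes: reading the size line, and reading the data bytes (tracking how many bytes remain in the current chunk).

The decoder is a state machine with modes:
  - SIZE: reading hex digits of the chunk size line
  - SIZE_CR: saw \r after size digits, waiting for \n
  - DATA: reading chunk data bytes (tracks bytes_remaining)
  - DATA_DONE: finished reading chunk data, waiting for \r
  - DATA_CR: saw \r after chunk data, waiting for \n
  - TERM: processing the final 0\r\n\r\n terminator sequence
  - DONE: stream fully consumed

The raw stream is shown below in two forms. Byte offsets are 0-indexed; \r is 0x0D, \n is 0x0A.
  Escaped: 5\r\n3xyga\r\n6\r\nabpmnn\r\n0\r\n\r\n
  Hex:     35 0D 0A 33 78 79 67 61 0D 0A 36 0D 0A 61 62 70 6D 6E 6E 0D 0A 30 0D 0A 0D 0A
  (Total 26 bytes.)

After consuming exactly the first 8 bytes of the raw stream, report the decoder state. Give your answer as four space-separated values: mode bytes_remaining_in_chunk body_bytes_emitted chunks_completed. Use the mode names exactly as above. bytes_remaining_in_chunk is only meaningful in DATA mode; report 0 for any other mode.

Byte 0 = '5': mode=SIZE remaining=0 emitted=0 chunks_done=0
Byte 1 = 0x0D: mode=SIZE_CR remaining=0 emitted=0 chunks_done=0
Byte 2 = 0x0A: mode=DATA remaining=5 emitted=0 chunks_done=0
Byte 3 = '3': mode=DATA remaining=4 emitted=1 chunks_done=0
Byte 4 = 'x': mode=DATA remaining=3 emitted=2 chunks_done=0
Byte 5 = 'y': mode=DATA remaining=2 emitted=3 chunks_done=0
Byte 6 = 'g': mode=DATA remaining=1 emitted=4 chunks_done=0
Byte 7 = 'a': mode=DATA_DONE remaining=0 emitted=5 chunks_done=0

Answer: DATA_DONE 0 5 0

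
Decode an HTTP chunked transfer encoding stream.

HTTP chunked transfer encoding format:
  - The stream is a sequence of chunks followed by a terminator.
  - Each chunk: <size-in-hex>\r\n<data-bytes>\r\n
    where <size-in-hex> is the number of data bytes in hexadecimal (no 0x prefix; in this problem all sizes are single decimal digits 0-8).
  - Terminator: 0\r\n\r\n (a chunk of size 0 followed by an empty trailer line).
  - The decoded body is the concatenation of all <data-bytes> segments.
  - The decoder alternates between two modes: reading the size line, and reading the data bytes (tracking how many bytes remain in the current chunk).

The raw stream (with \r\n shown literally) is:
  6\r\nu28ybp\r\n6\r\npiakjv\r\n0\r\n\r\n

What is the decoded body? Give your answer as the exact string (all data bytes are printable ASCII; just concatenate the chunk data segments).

Answer: u28ybppiakjv

Derivation:
Chunk 1: stream[0..1]='6' size=0x6=6, data at stream[3..9]='u28ybp' -> body[0..6], body so far='u28ybp'
Chunk 2: stream[11..12]='6' size=0x6=6, data at stream[14..20]='piakjv' -> body[6..12], body so far='u28ybppiakjv'
Chunk 3: stream[22..23]='0' size=0 (terminator). Final body='u28ybppiakjv' (12 bytes)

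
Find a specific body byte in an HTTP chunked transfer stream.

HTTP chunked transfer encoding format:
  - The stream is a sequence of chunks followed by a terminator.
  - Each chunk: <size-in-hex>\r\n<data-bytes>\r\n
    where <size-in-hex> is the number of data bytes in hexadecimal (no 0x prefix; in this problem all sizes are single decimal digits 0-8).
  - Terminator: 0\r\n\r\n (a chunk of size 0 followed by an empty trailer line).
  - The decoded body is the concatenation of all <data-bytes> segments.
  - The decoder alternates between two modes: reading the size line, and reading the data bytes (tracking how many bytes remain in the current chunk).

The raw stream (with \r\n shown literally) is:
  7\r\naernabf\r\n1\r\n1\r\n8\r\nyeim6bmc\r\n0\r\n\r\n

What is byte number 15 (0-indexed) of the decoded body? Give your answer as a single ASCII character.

Chunk 1: stream[0..1]='7' size=0x7=7, data at stream[3..10]='aernabf' -> body[0..7], body so far='aernabf'
Chunk 2: stream[12..13]='1' size=0x1=1, data at stream[15..16]='1' -> body[7..8], body so far='aernabf1'
Chunk 3: stream[18..19]='8' size=0x8=8, data at stream[21..29]='yeim6bmc' -> body[8..16], body so far='aernabf1yeim6bmc'
Chunk 4: stream[31..32]='0' size=0 (terminator). Final body='aernabf1yeim6bmc' (16 bytes)
Body byte 15 = 'c'

Answer: c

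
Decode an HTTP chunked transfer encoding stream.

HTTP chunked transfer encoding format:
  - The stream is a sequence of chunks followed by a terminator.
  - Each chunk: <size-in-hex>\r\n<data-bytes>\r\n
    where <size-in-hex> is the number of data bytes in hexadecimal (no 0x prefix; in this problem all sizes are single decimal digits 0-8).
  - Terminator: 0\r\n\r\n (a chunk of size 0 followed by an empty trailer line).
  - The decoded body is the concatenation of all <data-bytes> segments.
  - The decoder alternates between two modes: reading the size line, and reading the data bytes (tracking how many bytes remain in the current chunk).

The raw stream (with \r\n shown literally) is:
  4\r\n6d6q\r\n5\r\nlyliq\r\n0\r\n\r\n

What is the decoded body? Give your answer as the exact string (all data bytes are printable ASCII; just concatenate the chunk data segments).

Chunk 1: stream[0..1]='4' size=0x4=4, data at stream[3..7]='6d6q' -> body[0..4], body so far='6d6q'
Chunk 2: stream[9..10]='5' size=0x5=5, data at stream[12..17]='lyliq' -> body[4..9], body so far='6d6qlyliq'
Chunk 3: stream[19..20]='0' size=0 (terminator). Final body='6d6qlyliq' (9 bytes)

Answer: 6d6qlyliq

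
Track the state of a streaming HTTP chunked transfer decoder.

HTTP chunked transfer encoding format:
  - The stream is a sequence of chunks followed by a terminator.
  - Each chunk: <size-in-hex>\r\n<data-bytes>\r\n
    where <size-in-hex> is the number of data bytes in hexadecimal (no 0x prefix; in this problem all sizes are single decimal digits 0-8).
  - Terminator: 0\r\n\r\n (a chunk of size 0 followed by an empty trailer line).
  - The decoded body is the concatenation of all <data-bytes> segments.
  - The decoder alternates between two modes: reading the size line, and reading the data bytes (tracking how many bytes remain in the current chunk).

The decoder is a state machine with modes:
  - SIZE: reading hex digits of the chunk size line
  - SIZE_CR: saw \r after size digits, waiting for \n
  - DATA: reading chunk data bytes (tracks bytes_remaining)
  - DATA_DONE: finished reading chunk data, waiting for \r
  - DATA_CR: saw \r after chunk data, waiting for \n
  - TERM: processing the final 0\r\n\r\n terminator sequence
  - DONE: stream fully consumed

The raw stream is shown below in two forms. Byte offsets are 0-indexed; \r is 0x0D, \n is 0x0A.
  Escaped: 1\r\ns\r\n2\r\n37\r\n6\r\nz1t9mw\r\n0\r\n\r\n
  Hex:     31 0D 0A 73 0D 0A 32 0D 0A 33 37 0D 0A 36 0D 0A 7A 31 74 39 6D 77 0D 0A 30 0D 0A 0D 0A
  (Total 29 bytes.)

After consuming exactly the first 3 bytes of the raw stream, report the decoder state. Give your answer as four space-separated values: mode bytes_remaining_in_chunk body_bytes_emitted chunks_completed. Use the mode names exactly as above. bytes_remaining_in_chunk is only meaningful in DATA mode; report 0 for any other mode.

Answer: DATA 1 0 0

Derivation:
Byte 0 = '1': mode=SIZE remaining=0 emitted=0 chunks_done=0
Byte 1 = 0x0D: mode=SIZE_CR remaining=0 emitted=0 chunks_done=0
Byte 2 = 0x0A: mode=DATA remaining=1 emitted=0 chunks_done=0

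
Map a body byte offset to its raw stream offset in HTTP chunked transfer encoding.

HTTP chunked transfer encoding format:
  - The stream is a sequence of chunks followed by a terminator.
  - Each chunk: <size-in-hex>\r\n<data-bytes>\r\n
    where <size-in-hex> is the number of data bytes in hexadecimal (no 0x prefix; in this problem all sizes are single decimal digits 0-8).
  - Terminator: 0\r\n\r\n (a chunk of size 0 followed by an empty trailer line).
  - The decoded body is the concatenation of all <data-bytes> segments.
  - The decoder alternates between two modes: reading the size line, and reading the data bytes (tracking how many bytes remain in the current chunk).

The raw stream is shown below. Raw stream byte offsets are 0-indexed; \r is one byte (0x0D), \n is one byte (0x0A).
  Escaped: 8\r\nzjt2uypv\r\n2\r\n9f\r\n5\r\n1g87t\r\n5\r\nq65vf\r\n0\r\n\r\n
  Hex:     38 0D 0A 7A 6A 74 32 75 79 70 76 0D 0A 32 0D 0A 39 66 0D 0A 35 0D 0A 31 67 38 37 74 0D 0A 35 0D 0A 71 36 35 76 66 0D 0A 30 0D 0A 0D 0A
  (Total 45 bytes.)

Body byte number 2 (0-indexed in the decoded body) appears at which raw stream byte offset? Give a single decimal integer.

Chunk 1: stream[0..1]='8' size=0x8=8, data at stream[3..11]='zjt2uypv' -> body[0..8], body so far='zjt2uypv'
Chunk 2: stream[13..14]='2' size=0x2=2, data at stream[16..18]='9f' -> body[8..10], body so far='zjt2uypv9f'
Chunk 3: stream[20..21]='5' size=0x5=5, data at stream[23..28]='1g87t' -> body[10..15], body so far='zjt2uypv9f1g87t'
Chunk 4: stream[30..31]='5' size=0x5=5, data at stream[33..38]='q65vf' -> body[15..20], body so far='zjt2uypv9f1g87tq65vf'
Chunk 5: stream[40..41]='0' size=0 (terminator). Final body='zjt2uypv9f1g87tq65vf' (20 bytes)
Body byte 2 at stream offset 5

Answer: 5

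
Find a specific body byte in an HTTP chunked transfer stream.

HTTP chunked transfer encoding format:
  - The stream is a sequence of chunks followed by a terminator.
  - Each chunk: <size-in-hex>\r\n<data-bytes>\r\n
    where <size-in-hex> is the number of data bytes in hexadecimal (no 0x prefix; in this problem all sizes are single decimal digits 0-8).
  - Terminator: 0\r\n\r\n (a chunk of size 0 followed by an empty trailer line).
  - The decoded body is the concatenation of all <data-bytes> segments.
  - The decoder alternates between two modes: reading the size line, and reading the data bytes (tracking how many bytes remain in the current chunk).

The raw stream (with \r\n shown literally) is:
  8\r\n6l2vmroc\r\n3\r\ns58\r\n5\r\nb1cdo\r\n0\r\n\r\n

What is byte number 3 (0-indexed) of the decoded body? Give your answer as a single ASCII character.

Chunk 1: stream[0..1]='8' size=0x8=8, data at stream[3..11]='6l2vmroc' -> body[0..8], body so far='6l2vmroc'
Chunk 2: stream[13..14]='3' size=0x3=3, data at stream[16..19]='s58' -> body[8..11], body so far='6l2vmrocs58'
Chunk 3: stream[21..22]='5' size=0x5=5, data at stream[24..29]='b1cdo' -> body[11..16], body so far='6l2vmrocs58b1cdo'
Chunk 4: stream[31..32]='0' size=0 (terminator). Final body='6l2vmrocs58b1cdo' (16 bytes)
Body byte 3 = 'v'

Answer: v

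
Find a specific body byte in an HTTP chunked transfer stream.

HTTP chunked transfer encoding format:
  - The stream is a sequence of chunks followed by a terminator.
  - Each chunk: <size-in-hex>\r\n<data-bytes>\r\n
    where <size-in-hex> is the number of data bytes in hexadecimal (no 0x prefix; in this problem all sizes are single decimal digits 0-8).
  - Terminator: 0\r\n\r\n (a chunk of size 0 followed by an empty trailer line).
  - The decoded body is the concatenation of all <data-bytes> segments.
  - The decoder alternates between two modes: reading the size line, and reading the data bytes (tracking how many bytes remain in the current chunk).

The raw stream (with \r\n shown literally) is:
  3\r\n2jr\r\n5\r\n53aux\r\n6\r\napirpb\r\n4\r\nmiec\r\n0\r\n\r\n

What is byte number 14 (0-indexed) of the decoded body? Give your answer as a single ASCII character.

Answer: m

Derivation:
Chunk 1: stream[0..1]='3' size=0x3=3, data at stream[3..6]='2jr' -> body[0..3], body so far='2jr'
Chunk 2: stream[8..9]='5' size=0x5=5, data at stream[11..16]='53aux' -> body[3..8], body so far='2jr53aux'
Chunk 3: stream[18..19]='6' size=0x6=6, data at stream[21..27]='apirpb' -> body[8..14], body so far='2jr53auxapirpb'
Chunk 4: stream[29..30]='4' size=0x4=4, data at stream[32..36]='miec' -> body[14..18], body so far='2jr53auxapirpbmiec'
Chunk 5: stream[38..39]='0' size=0 (terminator). Final body='2jr53auxapirpbmiec' (18 bytes)
Body byte 14 = 'm'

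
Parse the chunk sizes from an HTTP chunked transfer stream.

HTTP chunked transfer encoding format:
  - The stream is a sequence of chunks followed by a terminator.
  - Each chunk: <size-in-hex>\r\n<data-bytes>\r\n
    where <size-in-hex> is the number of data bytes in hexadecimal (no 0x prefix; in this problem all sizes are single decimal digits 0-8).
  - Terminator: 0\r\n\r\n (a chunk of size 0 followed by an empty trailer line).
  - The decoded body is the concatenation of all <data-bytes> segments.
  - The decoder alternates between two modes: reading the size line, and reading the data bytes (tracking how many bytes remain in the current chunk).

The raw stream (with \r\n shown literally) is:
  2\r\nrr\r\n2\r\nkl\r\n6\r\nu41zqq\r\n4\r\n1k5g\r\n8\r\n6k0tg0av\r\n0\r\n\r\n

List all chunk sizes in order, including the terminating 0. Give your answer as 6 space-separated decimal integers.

Answer: 2 2 6 4 8 0

Derivation:
Chunk 1: stream[0..1]='2' size=0x2=2, data at stream[3..5]='rr' -> body[0..2], body so far='rr'
Chunk 2: stream[7..8]='2' size=0x2=2, data at stream[10..12]='kl' -> body[2..4], body so far='rrkl'
Chunk 3: stream[14..15]='6' size=0x6=6, data at stream[17..23]='u41zqq' -> body[4..10], body so far='rrklu41zqq'
Chunk 4: stream[25..26]='4' size=0x4=4, data at stream[28..32]='1k5g' -> body[10..14], body so far='rrklu41zqq1k5g'
Chunk 5: stream[34..35]='8' size=0x8=8, data at stream[37..45]='6k0tg0av' -> body[14..22], body so far='rrklu41zqq1k5g6k0tg0av'
Chunk 6: stream[47..48]='0' size=0 (terminator). Final body='rrklu41zqq1k5g6k0tg0av' (22 bytes)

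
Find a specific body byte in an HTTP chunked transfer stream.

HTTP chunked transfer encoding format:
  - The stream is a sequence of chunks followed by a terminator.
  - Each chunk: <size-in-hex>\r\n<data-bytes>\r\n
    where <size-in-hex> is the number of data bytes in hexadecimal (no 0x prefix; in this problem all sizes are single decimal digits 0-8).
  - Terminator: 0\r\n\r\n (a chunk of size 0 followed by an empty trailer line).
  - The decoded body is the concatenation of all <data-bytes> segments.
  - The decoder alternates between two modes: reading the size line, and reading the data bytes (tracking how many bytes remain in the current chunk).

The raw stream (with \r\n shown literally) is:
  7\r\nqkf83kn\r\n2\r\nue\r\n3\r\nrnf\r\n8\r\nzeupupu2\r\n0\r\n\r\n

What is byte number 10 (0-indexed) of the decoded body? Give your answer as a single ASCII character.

Chunk 1: stream[0..1]='7' size=0x7=7, data at stream[3..10]='qkf83kn' -> body[0..7], body so far='qkf83kn'
Chunk 2: stream[12..13]='2' size=0x2=2, data at stream[15..17]='ue' -> body[7..9], body so far='qkf83knue'
Chunk 3: stream[19..20]='3' size=0x3=3, data at stream[22..25]='rnf' -> body[9..12], body so far='qkf83knuernf'
Chunk 4: stream[27..28]='8' size=0x8=8, data at stream[30..38]='zeupupu2' -> body[12..20], body so far='qkf83knuernfzeupupu2'
Chunk 5: stream[40..41]='0' size=0 (terminator). Final body='qkf83knuernfzeupupu2' (20 bytes)
Body byte 10 = 'n'

Answer: n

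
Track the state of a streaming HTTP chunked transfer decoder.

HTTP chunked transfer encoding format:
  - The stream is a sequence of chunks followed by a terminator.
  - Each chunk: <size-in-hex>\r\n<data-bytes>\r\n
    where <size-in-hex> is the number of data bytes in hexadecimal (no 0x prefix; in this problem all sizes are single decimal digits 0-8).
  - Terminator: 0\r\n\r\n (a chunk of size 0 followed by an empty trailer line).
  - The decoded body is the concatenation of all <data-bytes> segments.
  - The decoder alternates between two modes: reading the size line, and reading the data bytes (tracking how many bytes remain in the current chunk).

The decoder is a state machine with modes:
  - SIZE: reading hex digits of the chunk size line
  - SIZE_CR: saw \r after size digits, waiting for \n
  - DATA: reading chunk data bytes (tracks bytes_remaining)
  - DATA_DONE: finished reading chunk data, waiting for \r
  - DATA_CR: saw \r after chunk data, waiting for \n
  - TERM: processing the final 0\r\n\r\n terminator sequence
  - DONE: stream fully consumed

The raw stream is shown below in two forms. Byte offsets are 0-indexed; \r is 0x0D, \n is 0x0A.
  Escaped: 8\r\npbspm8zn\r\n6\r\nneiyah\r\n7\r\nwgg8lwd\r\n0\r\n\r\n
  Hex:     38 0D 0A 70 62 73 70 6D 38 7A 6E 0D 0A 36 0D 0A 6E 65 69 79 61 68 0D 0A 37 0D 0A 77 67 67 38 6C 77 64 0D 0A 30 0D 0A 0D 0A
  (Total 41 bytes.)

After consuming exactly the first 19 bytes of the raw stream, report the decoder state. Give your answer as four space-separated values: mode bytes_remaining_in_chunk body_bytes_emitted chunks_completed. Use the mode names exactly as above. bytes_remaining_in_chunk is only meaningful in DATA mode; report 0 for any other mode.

Answer: DATA 3 11 1

Derivation:
Byte 0 = '8': mode=SIZE remaining=0 emitted=0 chunks_done=0
Byte 1 = 0x0D: mode=SIZE_CR remaining=0 emitted=0 chunks_done=0
Byte 2 = 0x0A: mode=DATA remaining=8 emitted=0 chunks_done=0
Byte 3 = 'p': mode=DATA remaining=7 emitted=1 chunks_done=0
Byte 4 = 'b': mode=DATA remaining=6 emitted=2 chunks_done=0
Byte 5 = 's': mode=DATA remaining=5 emitted=3 chunks_done=0
Byte 6 = 'p': mode=DATA remaining=4 emitted=4 chunks_done=0
Byte 7 = 'm': mode=DATA remaining=3 emitted=5 chunks_done=0
Byte 8 = '8': mode=DATA remaining=2 emitted=6 chunks_done=0
Byte 9 = 'z': mode=DATA remaining=1 emitted=7 chunks_done=0
Byte 10 = 'n': mode=DATA_DONE remaining=0 emitted=8 chunks_done=0
Byte 11 = 0x0D: mode=DATA_CR remaining=0 emitted=8 chunks_done=0
Byte 12 = 0x0A: mode=SIZE remaining=0 emitted=8 chunks_done=1
Byte 13 = '6': mode=SIZE remaining=0 emitted=8 chunks_done=1
Byte 14 = 0x0D: mode=SIZE_CR remaining=0 emitted=8 chunks_done=1
Byte 15 = 0x0A: mode=DATA remaining=6 emitted=8 chunks_done=1
Byte 16 = 'n': mode=DATA remaining=5 emitted=9 chunks_done=1
Byte 17 = 'e': mode=DATA remaining=4 emitted=10 chunks_done=1
Byte 18 = 'i': mode=DATA remaining=3 emitted=11 chunks_done=1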